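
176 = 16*11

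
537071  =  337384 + 199687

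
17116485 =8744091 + 8372394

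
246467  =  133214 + 113253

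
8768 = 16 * 548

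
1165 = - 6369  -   - 7534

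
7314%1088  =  786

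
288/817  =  288/817 = 0.35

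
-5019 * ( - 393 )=1972467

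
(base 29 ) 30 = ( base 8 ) 127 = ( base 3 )10020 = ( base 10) 87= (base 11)7a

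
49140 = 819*60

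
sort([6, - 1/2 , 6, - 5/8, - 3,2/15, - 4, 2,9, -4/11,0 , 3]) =[ - 4,-3 , - 5/8, - 1/2, - 4/11, 0,2/15,2,  3 , 6, 6,9 ] 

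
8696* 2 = 17392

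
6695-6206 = 489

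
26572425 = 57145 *465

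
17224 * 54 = 930096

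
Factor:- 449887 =  -  433^1*1039^1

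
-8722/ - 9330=4361/4665 = 0.93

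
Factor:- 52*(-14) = 728 = 2^3*7^1*13^1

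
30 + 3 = 33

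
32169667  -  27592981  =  4576686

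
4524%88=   36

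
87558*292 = 25566936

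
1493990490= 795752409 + 698238081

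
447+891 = 1338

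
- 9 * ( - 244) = 2196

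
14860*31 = 460660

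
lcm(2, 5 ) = 10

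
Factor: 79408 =2^4*7^1 * 709^1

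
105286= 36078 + 69208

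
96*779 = 74784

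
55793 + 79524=135317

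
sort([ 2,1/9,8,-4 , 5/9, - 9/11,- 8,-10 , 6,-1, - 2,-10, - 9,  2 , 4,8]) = [ - 10, - 10, - 9 , - 8,-4, - 2, -1,-9/11, 1/9,5/9, 2,2, 4,  6 , 8,8 ] 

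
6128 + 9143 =15271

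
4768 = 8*596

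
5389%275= 164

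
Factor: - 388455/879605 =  - 3^1* 29^1 * 197^( - 1) =-87/197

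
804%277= 250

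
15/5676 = 5/1892 =0.00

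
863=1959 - 1096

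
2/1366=1/683 = 0.00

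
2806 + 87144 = 89950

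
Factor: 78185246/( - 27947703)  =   - 2^1*3^( - 1)*7^( - 1)*1330843^( - 1)*39092623^1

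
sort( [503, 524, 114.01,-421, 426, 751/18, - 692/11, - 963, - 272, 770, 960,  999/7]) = [ - 963, - 421,- 272, - 692/11, 751/18, 114.01, 999/7, 426,  503, 524,770, 960 ]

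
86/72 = 1 + 7/36  =  1.19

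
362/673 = 362/673 = 0.54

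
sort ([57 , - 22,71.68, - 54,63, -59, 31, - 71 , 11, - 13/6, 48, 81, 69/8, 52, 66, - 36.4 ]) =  [ - 71, - 59, - 54, - 36.4, - 22  , - 13/6,69/8, 11, 31, 48 , 52, 57,63,66,71.68, 81]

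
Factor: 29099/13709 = 7^1 * 4157^1*13709^ ( - 1 ) 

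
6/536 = 3/268 = 0.01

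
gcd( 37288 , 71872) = 8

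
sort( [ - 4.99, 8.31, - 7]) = [ - 7, - 4.99 , 8.31] 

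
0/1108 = 0  =  0.00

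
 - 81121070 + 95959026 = 14837956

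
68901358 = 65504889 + 3396469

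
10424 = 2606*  4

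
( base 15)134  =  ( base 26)ae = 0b100010010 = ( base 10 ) 274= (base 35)7T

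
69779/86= 69779/86 = 811.38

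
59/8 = 7+3/8= 7.38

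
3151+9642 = 12793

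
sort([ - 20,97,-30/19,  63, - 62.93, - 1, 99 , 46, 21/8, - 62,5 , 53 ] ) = [ - 62.93, - 62, - 20,-30/19 ,-1,21/8,5,  46,  53, 63 , 97, 99 ]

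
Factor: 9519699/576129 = 3173233/192043  =  7^1*227^1*1997^1*192043^(-1) 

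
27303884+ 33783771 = 61087655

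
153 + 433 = 586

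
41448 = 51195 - 9747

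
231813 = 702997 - 471184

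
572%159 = 95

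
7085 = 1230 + 5855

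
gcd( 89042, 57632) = 2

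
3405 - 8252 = - 4847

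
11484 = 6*1914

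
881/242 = 3 + 155/242 = 3.64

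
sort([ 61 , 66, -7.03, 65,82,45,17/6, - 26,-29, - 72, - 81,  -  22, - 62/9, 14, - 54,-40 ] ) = [ - 81, - 72, - 54,  -  40, - 29,  -  26, - 22, - 7.03,-62/9,17/6, 14,45, 61,  65 , 66, 82] 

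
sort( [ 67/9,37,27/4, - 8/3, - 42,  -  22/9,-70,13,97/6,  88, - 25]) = [  -  70,-42,- 25, - 8/3,-22/9,27/4, 67/9,  13,  97/6 , 37,88 ] 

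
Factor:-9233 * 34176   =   -2^7 * 3^1*7^1*89^1*1319^1  =  - 315547008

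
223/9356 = 223/9356= 0.02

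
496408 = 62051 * 8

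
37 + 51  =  88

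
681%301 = 79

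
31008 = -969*(-32)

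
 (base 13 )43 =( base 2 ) 110111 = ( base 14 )3D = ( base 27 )21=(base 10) 55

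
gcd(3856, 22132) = 4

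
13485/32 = 13485/32= 421.41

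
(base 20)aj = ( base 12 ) 163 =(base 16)DB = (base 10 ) 219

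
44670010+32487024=77157034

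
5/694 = 5/694 = 0.01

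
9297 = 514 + 8783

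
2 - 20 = -18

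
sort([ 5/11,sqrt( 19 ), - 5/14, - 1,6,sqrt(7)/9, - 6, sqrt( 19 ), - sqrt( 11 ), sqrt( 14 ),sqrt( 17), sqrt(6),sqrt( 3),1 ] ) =[ - 6, - sqrt( 11),-1, - 5/14 , sqrt( 7)/9 , 5/11,1,sqrt( 3),  sqrt( 6),  sqrt( 14), sqrt( 17),sqrt( 19 ),sqrt( 19),  6]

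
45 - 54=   -  9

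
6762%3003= 756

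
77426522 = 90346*857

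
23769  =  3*7923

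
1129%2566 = 1129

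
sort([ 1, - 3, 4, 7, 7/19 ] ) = [ - 3,7/19, 1, 4,7 ] 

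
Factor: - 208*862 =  -2^5*13^1*431^1  =  - 179296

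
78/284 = 39/142 = 0.27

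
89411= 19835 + 69576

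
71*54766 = 3888386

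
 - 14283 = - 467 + -13816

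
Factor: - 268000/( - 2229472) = 8375/69671   =  5^3*7^(  -  1)*37^( - 1) * 67^1*269^( - 1)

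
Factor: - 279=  -3^2*31^1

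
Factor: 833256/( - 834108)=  - 978/979 = - 2^1*3^1 * 11^( - 1 )*89^ ( - 1) * 163^1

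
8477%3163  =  2151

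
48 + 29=77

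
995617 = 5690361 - 4694744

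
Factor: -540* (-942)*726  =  369301680 = 2^4 * 3^5*5^1*11^2*157^1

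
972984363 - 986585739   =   - 13601376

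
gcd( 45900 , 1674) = 54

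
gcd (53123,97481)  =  1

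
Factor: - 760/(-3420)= 2^1*3^(-2)= 2/9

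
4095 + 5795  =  9890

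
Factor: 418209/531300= 2^(- 2 )*5^( - 2)* 7^( - 1)*19^1*29^1= 551/700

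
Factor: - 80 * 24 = - 1920 =- 2^7 * 3^1*5^1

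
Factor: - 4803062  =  -2^1*11^1*233^1*937^1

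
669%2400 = 669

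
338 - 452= - 114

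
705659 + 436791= 1142450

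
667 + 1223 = 1890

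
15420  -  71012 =-55592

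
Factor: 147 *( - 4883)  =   - 3^1 * 7^2*19^1*257^1=- 717801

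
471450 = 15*31430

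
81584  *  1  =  81584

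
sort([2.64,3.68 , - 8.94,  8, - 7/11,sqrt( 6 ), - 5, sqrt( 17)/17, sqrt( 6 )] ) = [  -  8.94, - 5  , - 7/11,sqrt(17 )/17,sqrt( 6),sqrt( 6 ), 2.64,3.68, 8 ]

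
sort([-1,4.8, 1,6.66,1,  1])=[ - 1, 1, 1,1,4.8, 6.66] 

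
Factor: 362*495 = 179190 = 2^1*3^2*5^1*11^1*181^1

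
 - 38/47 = - 1+9/47 = - 0.81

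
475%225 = 25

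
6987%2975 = 1037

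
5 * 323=1615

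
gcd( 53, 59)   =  1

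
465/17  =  27 + 6/17 =27.35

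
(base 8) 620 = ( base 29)dn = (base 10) 400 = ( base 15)1ba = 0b110010000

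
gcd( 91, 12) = 1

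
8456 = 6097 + 2359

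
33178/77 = 430 + 68/77 = 430.88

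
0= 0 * 50662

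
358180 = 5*71636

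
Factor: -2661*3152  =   - 2^4* 3^1*197^1 * 887^1 = -8387472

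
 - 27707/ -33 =27707/33 =839.61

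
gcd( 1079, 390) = 13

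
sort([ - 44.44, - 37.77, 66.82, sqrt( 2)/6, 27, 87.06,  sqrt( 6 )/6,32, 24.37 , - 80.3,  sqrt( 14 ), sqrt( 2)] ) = [-80.3, - 44.44, - 37.77,sqrt(2 ) /6, sqrt( 6)/6, sqrt( 2 ), sqrt( 14), 24.37 , 27,  32, 66.82,87.06]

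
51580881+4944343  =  56525224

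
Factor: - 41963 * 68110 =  - 2858099930 = - 2^1 *5^1 * 7^2*29^1*139^1*1447^1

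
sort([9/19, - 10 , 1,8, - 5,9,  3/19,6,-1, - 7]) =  [ -10,-7,-5, - 1,3/19,9/19,  1 , 6,8,  9] 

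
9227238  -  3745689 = 5481549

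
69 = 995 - 926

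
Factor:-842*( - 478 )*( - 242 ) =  - 2^3*11^2*239^1*421^1 = -  97399192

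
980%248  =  236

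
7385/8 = 7385/8=923.12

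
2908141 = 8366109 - 5457968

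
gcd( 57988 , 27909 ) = 7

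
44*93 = 4092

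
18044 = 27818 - 9774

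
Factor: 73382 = 2^1*36691^1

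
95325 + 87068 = 182393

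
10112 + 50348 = 60460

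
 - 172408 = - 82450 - 89958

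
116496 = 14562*8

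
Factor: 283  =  283^1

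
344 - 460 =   -  116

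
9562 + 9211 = 18773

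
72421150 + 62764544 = 135185694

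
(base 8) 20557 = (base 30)9f9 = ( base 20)117J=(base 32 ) 8bf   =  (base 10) 8559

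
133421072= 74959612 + 58461460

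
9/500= 9/500 = 0.02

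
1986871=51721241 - 49734370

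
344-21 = 323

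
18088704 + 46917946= 65006650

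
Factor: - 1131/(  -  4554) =377/1518 = 2^(  -  1)*3^( -1)* 11^ ( - 1)*13^1*23^( - 1)* 29^1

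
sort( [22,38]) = [ 22,38] 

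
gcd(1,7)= 1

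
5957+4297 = 10254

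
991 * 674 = 667934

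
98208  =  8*12276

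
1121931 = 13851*81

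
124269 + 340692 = 464961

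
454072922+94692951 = 548765873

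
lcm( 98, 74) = 3626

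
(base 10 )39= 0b100111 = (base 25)1E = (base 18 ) 23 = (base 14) 2b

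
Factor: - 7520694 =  - 2^1*3^1*19^1 * 37^1*1783^1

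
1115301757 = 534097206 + 581204551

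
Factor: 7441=7^1*1063^1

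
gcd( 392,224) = 56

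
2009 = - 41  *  (-49 ) 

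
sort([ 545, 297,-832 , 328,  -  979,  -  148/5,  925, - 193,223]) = [  -  979, - 832 ,  -  193, - 148/5 , 223, 297 , 328, 545,925 ]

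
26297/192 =136 + 185/192= 136.96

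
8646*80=691680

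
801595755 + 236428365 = 1038024120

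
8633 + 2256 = 10889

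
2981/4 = 745 + 1/4 = 745.25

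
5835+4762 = 10597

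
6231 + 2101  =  8332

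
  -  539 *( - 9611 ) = 5180329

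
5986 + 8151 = 14137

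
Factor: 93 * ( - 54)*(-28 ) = 140616 = 2^3 * 3^4*7^1*31^1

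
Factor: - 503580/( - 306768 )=545/332=2^( - 2 )*5^1*83^( - 1 )*109^1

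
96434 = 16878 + 79556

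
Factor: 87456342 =2^1*3^1*1013^1*14389^1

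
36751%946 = 803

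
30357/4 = 7589 + 1/4  =  7589.25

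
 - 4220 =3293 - 7513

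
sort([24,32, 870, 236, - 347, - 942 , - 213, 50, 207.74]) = [ - 942, - 347, - 213, 24 , 32, 50, 207.74, 236, 870 ] 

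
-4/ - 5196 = 1/1299 = 0.00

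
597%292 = 13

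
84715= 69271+15444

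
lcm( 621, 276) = 2484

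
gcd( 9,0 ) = 9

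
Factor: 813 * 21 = 17073 = 3^2 *7^1* 271^1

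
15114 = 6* 2519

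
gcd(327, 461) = 1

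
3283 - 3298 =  - 15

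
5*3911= 19555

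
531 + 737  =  1268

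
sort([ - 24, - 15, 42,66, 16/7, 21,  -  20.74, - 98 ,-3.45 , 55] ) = [-98, - 24,-20.74, - 15 , - 3.45,16/7,  21, 42,55, 66]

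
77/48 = 1 + 29/48 = 1.60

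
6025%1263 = 973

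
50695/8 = 50695/8  =  6336.88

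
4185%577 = 146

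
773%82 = 35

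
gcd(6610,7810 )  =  10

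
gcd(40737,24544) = 1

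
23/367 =23/367 = 0.06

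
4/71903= 4/71903 = 0.00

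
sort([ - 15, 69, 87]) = [ - 15,  69,87 ]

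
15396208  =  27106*568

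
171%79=13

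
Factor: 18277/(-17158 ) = -2^( - 1)*7^2*23^( - 1 ) = - 49/46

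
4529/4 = 1132 + 1/4= 1132.25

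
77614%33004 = 11606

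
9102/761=11 + 731/761 = 11.96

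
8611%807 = 541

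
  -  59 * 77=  - 4543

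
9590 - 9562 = 28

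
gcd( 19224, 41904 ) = 216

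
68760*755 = 51913800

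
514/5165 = 514/5165 = 0.10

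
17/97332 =17/97332 =0.00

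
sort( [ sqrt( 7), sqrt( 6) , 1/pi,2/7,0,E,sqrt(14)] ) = [0, 2/7,1/pi,sqrt( 6),  sqrt(7 ),E,  sqrt (14)] 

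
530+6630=7160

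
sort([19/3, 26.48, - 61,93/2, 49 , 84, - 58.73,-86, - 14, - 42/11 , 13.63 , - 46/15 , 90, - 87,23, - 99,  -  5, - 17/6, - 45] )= [ - 99,  -  87, - 86, - 61, - 58.73, - 45, - 14,  -  5, - 42/11,-46/15, - 17/6,19/3, 13.63 , 23, 26.48, 93/2,49,84,90] 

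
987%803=184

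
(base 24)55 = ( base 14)8D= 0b1111101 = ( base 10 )125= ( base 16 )7D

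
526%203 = 120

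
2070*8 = 16560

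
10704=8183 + 2521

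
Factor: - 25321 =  - 25321^1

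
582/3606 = 97/601=0.16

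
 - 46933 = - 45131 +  - 1802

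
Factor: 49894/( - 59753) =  - 2^1*13^1* 19^1*101^1*59753^( - 1)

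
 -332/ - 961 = 332/961 = 0.35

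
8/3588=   2/897 = 0.00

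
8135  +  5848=13983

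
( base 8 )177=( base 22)5H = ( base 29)4b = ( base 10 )127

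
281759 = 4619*61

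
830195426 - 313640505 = 516554921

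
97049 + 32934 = 129983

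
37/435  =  37/435 =0.09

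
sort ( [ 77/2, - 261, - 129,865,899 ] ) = [ - 261, - 129,77/2,865,899]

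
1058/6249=1058/6249 = 0.17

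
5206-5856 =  - 650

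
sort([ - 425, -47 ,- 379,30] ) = [ - 425,- 379,-47, 30 ]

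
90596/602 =45298/301 = 150.49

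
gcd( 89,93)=1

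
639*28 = 17892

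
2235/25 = 447/5 = 89.40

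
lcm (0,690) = 0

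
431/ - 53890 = - 431/53890 = - 0.01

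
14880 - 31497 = - 16617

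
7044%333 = 51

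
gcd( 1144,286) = 286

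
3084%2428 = 656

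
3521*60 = 211260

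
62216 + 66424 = 128640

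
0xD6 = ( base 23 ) 97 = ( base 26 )86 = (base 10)214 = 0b11010110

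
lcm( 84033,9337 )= 84033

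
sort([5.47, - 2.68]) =[ - 2.68, 5.47 ] 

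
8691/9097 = 8691/9097  =  0.96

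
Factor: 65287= 65287^1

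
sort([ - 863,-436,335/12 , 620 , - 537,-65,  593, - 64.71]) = [-863,-537,  -  436,- 65,- 64.71,  335/12,  593 , 620 ] 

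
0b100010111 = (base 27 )a9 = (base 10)279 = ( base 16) 117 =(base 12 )1B3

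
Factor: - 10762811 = - 349^1*30839^1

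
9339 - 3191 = 6148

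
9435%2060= 1195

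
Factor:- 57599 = -239^1* 241^1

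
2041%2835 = 2041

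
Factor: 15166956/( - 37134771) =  - 2^2*7^1*101^( - 1)*103^1*1753^1*122557^ ( - 1)  =  - 5055652/12378257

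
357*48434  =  17290938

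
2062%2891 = 2062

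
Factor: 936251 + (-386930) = 3^1 *17^1 * 10771^1 = 549321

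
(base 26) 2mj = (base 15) 898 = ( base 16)797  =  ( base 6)12555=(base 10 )1943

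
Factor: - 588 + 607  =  19^1  =  19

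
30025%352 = 105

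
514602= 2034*253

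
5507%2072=1363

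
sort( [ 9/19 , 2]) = [9/19, 2]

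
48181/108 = 48181/108 = 446.12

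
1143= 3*381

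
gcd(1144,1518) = 22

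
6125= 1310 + 4815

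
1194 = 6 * 199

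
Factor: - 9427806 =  - 2^1*3^3*71^1*2459^1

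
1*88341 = 88341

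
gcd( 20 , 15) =5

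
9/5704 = 9/5704 = 0.00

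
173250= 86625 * 2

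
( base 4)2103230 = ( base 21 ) 1092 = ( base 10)9452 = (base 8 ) 22354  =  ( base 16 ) 24EC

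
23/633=23/633 =0.04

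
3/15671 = 3/15671= 0.00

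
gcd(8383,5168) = 1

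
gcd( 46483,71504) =1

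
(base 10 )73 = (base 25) 2n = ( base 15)4D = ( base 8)111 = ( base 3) 2201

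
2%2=0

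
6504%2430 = 1644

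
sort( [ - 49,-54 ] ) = [ - 54,-49 ] 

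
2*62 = 124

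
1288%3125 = 1288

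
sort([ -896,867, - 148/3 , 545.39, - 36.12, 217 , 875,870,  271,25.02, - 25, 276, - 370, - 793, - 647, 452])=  [  -  896, - 793 , - 647 , - 370,  -  148/3, - 36.12, - 25, 25.02,217,271,  276,452 , 545.39,867,870, 875 ] 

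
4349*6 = 26094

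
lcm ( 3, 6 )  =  6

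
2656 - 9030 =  - 6374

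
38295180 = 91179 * 420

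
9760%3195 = 175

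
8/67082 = 4/33541 =0.00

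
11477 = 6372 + 5105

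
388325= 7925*49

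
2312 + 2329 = 4641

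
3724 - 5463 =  - 1739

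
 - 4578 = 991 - 5569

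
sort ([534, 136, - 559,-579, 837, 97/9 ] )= [  -  579, - 559,97/9,136, 534,837 ]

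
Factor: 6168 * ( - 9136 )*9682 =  - 545588910336 = - 2^8*3^1*47^1*103^1*257^1* 571^1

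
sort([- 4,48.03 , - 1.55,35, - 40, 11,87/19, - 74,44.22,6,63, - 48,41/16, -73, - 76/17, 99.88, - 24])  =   [ -74, - 73, - 48,-40,-24, - 76/17 ,  -  4, - 1.55,41/16, 87/19, 6,11, 35,44.22,48.03,63, 99.88 ]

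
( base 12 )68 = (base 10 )80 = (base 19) 44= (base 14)5a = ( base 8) 120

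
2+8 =10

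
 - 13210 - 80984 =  - 94194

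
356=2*178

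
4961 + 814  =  5775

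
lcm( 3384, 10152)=10152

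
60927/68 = 895 + 67/68 = 895.99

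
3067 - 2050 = 1017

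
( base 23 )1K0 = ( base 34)t3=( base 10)989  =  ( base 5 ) 12424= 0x3DD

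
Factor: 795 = 3^1* 5^1*53^1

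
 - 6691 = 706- 7397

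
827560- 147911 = 679649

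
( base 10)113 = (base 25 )4d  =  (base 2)1110001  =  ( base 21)58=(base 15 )78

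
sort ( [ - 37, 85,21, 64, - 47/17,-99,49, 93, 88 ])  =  [ - 99, - 37,  -  47/17,21, 49,  64,  85,88, 93 ] 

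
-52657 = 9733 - 62390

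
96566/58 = 48283/29 = 1664.93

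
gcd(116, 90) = 2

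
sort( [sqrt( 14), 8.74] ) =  [sqrt (14), 8.74]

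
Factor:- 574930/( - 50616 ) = 2^( -2)*3^( - 2)*5^1 * 19^( - 1)*37^ ( - 1 ) * 57493^1 = 287465/25308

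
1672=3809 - 2137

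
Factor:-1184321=  -  1049^1*1129^1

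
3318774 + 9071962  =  12390736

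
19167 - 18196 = 971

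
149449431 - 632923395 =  - 483473964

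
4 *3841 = 15364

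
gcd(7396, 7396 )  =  7396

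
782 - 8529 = - 7747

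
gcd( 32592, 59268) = 12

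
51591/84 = 17197/28 = 614.18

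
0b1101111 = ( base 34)39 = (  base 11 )A1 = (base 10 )111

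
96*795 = 76320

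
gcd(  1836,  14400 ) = 36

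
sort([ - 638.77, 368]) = [ - 638.77 , 368]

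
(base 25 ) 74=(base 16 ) b3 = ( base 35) 54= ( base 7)344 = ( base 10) 179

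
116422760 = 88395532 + 28027228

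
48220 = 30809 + 17411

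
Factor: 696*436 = 303456  =  2^5*3^1 * 29^1*109^1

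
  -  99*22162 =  - 2194038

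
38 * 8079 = 307002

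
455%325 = 130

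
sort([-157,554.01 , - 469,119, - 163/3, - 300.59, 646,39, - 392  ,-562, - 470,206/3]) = [ - 562 , - 470, - 469,  -  392 , - 300.59, - 157, - 163/3,39,206/3, 119, 554.01 , 646]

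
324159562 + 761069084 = 1085228646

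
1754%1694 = 60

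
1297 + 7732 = 9029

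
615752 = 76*8102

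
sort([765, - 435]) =[ - 435, 765] 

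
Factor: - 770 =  - 2^1 * 5^1*7^1*11^1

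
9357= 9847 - 490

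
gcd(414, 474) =6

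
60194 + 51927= 112121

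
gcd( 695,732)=1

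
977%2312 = 977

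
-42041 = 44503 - 86544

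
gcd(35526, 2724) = 6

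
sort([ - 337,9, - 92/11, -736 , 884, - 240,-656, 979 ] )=[-736, - 656 , - 337, - 240,-92/11 , 9,884, 979 ]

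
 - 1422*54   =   - 76788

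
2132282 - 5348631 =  - 3216349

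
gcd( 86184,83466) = 18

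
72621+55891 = 128512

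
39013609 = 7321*5329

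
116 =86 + 30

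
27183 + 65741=92924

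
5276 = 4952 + 324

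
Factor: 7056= 2^4 * 3^2*7^2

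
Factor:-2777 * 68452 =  - 190091204=- 2^2*109^1  *157^1*2777^1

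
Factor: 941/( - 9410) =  - 2^( - 1)*5^(  -  1) = - 1/10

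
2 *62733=125466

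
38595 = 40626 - 2031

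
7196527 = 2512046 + 4684481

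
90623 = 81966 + 8657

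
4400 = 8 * 550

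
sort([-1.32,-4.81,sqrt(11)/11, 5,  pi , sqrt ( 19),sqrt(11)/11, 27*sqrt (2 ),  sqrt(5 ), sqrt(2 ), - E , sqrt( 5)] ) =[ - 4.81,  -  E , - 1.32, sqrt ( 11 ) /11,sqrt ( 11 )/11,sqrt( 2), sqrt(5), sqrt(5 ),pi,sqrt( 19) , 5,27*sqrt (2 ) ] 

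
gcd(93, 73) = 1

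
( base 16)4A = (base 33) 28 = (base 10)74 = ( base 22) 38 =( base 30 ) 2E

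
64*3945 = 252480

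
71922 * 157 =11291754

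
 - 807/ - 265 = 807/265 = 3.05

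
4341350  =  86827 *50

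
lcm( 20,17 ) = 340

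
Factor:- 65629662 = -2^1*3^1*7^1 *1562611^1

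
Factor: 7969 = 13^1*613^1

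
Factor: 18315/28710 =37/58=2^( - 1 )*29^( - 1 ) * 37^1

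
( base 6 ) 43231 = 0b1011100100011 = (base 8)13443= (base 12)3517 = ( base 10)5923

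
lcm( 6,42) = 42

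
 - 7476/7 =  - 1068 = -1068.00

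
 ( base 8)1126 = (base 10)598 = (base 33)i4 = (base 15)29d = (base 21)17A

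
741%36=21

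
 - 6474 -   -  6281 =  - 193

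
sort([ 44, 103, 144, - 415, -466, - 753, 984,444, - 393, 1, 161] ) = [ - 753,  -  466, - 415, - 393, 1,44,103, 144,161, 444, 984 ] 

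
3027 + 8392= 11419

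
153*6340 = 970020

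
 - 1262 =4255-5517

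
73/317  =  73/317 = 0.23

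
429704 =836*514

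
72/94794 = 12/15799 = 0.00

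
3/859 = 3/859 = 0.00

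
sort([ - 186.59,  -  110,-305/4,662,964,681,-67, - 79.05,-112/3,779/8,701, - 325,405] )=[ - 325, - 186.59, -110,-79.05, - 305/4, - 67, - 112/3,779/8, 405,662, 681,701,964]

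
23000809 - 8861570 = 14139239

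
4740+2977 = 7717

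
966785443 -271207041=695578402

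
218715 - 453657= - 234942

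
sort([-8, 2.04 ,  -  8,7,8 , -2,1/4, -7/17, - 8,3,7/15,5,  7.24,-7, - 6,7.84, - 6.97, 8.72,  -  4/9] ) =[  -  8,-8, - 8,-7,-6.97  , - 6,-2, - 4/9, - 7/17,  1/4,7/15, 2.04,  3,5,7,  7.24,7.84,8, 8.72] 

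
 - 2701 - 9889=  - 12590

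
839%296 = 247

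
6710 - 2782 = 3928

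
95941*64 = 6140224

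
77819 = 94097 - 16278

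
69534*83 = 5771322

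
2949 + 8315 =11264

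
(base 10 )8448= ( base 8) 20400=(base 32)880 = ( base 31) 8og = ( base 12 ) 4a80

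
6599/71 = 92 + 67/71=92.94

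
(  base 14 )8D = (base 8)175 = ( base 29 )49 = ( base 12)a5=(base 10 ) 125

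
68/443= 68/443 = 0.15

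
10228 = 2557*4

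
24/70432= 3/8804  =  0.00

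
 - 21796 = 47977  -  69773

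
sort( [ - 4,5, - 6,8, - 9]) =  [-9,- 6, - 4,5,8]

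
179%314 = 179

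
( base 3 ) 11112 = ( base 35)3h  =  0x7A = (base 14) 8A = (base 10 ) 122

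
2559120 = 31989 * 80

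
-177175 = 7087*( - 25 ) 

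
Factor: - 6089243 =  - 6089243^1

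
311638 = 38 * 8201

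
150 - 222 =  - 72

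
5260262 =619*8498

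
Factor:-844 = -2^2*211^1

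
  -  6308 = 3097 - 9405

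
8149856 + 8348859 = 16498715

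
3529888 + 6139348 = 9669236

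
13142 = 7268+5874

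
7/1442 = 1/206=0.00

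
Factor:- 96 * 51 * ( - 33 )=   161568=2^5*3^3*11^1*17^1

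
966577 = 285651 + 680926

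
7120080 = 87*81840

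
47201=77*613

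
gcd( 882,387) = 9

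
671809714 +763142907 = 1434952621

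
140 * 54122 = 7577080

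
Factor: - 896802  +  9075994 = 8179192 = 2^3*7^1*146057^1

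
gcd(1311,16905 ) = 69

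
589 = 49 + 540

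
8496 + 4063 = 12559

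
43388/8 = 5423 + 1/2= 5423.50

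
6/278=3/139 = 0.02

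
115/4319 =115/4319 = 0.03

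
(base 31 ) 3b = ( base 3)10212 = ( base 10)104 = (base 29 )3h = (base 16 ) 68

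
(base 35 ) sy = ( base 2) 1111110110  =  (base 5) 13024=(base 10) 1014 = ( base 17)38B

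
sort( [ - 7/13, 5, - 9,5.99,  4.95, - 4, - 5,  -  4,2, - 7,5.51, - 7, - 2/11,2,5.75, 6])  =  [ - 9, - 7, - 7, -5, - 4, - 4,  -  7/13,-2/11, 2,2,4.95,5, 5.51,5.75,5.99,6]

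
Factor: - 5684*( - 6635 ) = 2^2*5^1*7^2*29^1 * 1327^1 = 37713340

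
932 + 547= 1479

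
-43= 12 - 55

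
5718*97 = 554646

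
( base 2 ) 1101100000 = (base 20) 234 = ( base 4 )31200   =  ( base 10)864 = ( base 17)2ge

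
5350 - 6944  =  -1594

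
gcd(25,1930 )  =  5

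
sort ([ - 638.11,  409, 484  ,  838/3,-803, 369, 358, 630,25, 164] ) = [ - 803 , - 638.11, 25, 164, 838/3,  358,369,  409,484,  630]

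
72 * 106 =7632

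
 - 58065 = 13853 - 71918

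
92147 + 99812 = 191959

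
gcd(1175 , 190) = 5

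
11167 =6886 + 4281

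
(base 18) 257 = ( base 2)1011101001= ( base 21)1EA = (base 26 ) 12H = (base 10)745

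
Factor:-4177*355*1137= - 1685983395 = - 3^1* 5^1*71^1*379^1*4177^1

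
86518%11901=3211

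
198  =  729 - 531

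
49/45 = 1 + 4/45 = 1.09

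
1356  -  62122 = -60766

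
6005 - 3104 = 2901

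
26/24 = 13/12 = 1.08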